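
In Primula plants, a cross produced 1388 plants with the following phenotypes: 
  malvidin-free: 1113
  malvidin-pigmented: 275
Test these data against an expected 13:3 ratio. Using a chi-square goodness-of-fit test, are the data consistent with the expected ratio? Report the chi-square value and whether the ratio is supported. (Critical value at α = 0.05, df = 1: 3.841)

1.029; consistent

The 13:3 ratio has 16 parts, so with N = 1388 the expected counts are:
  malvidin-free: 1388 × 13/16 = 1127.75
  malvidin-pigmented: 1388 × 3/16 = 260.25
χ² = Σ (O − E)² / E
  malvidin-free: (1113 − 1127.75)² / 1127.75 = 0.1929
  malvidin-pigmented: (275 − 260.25)² / 260.25 = 0.8360
χ² = 0.1929 + 0.8360 = 1.0289 ≈ 1.029
Degrees of freedom = 2 − 1 = 1; critical value at α = 0.05 is 3.841.
Since 1.029 < 3.841, we fail to reject the null hypothesis — the data are consistent with the 13:3 ratio.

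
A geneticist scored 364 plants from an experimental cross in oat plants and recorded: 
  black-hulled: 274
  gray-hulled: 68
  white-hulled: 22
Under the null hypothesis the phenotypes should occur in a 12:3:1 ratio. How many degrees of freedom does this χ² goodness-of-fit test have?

2

A goodness-of-fit test with 3 phenotype classes has df = 3 − 1 = 2.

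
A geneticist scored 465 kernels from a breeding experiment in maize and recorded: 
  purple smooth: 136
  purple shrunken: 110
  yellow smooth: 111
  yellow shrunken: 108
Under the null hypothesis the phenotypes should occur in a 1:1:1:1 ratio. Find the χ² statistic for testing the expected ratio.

Expected counts for N = 465 under a 1:1:1:1 ratio (total parts = 4):
  purple smooth: 465 × 1/4 = 116.25
  purple shrunken: 465 × 1/4 = 116.25
  yellow smooth: 465 × 1/4 = 116.25
  yellow shrunken: 465 × 1/4 = 116.25
χ² = Σ (O − E)² / E
  purple smooth: (136 − 116.25)² / 116.25 = 3.3554
  purple shrunken: (110 − 116.25)² / 116.25 = 0.3360
  yellow smooth: (111 − 116.25)² / 116.25 = 0.2371
  yellow shrunken: (108 − 116.25)² / 116.25 = 0.5855
χ² = 3.3554 + 0.3360 + 0.2371 + 0.5855 = 4.514

4.514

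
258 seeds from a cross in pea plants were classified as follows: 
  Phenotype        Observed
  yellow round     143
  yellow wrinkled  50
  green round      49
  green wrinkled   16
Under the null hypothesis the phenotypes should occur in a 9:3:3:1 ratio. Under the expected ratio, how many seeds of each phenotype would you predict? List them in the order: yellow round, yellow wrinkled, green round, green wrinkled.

Total ratio parts = 16. Expected numbers out of 258:
  yellow round: 258 × 9/16 = 145.125
  yellow wrinkled: 258 × 3/16 = 48.375
  green round: 258 × 3/16 = 48.375
  green wrinkled: 258 × 1/16 = 16.125

145.125, 48.375, 48.375, 16.125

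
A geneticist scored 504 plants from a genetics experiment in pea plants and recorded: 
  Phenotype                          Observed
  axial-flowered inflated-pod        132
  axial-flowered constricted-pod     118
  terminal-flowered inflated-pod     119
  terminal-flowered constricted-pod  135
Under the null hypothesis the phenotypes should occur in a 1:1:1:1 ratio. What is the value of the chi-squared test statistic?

1.825

Under the 1:1:1:1 hypothesis (Σ ratio = 4, N = 504):
  axial-flowered inflated-pod: 504 × 1/4 = 126
  axial-flowered constricted-pod: 504 × 1/4 = 126
  terminal-flowered inflated-pod: 504 × 1/4 = 126
  terminal-flowered constricted-pod: 504 × 1/4 = 126
χ² = Σ (O − E)² / E
  axial-flowered inflated-pod: (132 − 126)² / 126 = 0.2857
  axial-flowered constricted-pod: (118 − 126)² / 126 = 0.5079
  terminal-flowered inflated-pod: (119 − 126)² / 126 = 0.3889
  terminal-flowered constricted-pod: (135 − 126)² / 126 = 0.6429
χ² = 0.2857 + 0.5079 + 0.3889 + 0.6429 = 1.8254 ≈ 1.825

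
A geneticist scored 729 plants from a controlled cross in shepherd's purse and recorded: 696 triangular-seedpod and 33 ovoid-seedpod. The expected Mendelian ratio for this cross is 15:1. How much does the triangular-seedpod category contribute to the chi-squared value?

Expected counts for N = 729 under a 15:1 ratio (total parts = 16):
  triangular-seedpod: 729 × 15/16 = 683.4375
  ovoid-seedpod: 729 × 1/16 = 45.5625
Contribution of triangular-seedpod: (696 − 683.4375)² / 683.4375 = 0.2309

0.231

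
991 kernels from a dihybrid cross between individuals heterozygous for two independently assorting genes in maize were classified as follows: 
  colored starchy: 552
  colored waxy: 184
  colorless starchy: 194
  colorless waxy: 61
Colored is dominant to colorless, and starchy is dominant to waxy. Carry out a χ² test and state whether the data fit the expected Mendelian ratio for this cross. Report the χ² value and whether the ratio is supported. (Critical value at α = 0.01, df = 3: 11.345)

A dihybrid F₂ with independent assortment and complete dominance at both loci gives a 9:3:3:1 phenotypic ratio.
The 9:3:3:1 ratio has 16 parts, so with N = 991 the expected counts are:
  colored starchy: 991 × 9/16 = 557.4375
  colored waxy: 991 × 3/16 = 185.8125
  colorless starchy: 991 × 3/16 = 185.8125
  colorless waxy: 991 × 1/16 = 61.9375
χ² = Σ (O − E)² / E
  colored starchy: (552 − 557.4375)² / 557.4375 = 0.0530
  colored waxy: (184 − 185.8125)² / 185.8125 = 0.0177
  colorless starchy: (194 − 185.8125)² / 185.8125 = 0.3608
  colorless waxy: (61 − 61.9375)² / 61.9375 = 0.0142
χ² = 0.0530 + 0.0177 + 0.3608 + 0.0142 = 0.4457 ≈ 0.446
Degrees of freedom = 4 − 1 = 3; critical value at α = 0.01 is 11.345.
Since 0.446 < 11.345, we fail to reject the null hypothesis — the data are consistent with the 9:3:3:1 ratio.

0.446; consistent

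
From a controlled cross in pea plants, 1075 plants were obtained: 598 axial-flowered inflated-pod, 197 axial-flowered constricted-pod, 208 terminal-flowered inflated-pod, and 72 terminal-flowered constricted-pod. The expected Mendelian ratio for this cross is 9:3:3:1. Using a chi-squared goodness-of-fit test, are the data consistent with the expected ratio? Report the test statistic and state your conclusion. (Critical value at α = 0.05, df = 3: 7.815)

0.728; consistent

Total ratio parts = 16. Expected numbers out of 1075:
  axial-flowered inflated-pod: 1075 × 9/16 = 604.6875
  axial-flowered constricted-pod: 1075 × 3/16 = 201.5625
  terminal-flowered inflated-pod: 1075 × 3/16 = 201.5625
  terminal-flowered constricted-pod: 1075 × 1/16 = 67.1875
χ² = Σ (O − E)² / E
  axial-flowered inflated-pod: (598 − 604.6875)² / 604.6875 = 0.0740
  axial-flowered constricted-pod: (197 − 201.5625)² / 201.5625 = 0.1033
  terminal-flowered inflated-pod: (208 − 201.5625)² / 201.5625 = 0.2056
  terminal-flowered constricted-pod: (72 − 67.1875)² / 67.1875 = 0.3447
χ² = 0.0740 + 0.1033 + 0.2056 + 0.3447 = 0.7276 ≈ 0.728
Degrees of freedom = 4 − 1 = 3; critical value at α = 0.05 is 7.815.
Since 0.728 < 7.815, we fail to reject the null hypothesis — the data are consistent with the 9:3:3:1 ratio.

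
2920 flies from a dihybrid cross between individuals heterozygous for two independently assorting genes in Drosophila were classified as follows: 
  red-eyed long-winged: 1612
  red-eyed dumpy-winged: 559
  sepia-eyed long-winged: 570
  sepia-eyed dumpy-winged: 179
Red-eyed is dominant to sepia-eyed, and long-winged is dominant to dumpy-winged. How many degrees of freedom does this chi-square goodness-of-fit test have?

3

A dihybrid F₂ with independent assortment and complete dominance at both loci gives a 9:3:3:1 phenotypic ratio.
A goodness-of-fit test with 4 phenotype classes has df = 4 − 1 = 3.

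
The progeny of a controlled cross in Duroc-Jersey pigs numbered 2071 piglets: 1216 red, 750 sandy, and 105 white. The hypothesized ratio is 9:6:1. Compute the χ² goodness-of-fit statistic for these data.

Under the 9:6:1 hypothesis (Σ ratio = 16, N = 2071):
  red: 2071 × 9/16 = 1164.9375
  sandy: 2071 × 6/16 = 776.625
  white: 2071 × 1/16 = 129.4375
χ² = Σ (O − E)² / E
  red: (1216 − 1164.9375)² / 1164.9375 = 2.2382
  sandy: (750 − 776.625)² / 776.625 = 0.9128
  white: (105 − 129.4375)² / 129.4375 = 4.6137
χ² = 2.2382 + 0.9128 + 4.6137 = 7.7647 ≈ 7.765

7.765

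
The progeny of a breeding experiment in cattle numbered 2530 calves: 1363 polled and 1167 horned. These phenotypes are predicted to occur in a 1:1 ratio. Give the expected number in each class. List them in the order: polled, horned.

1265, 1265

Expected counts for N = 2530 under a 1:1 ratio (total parts = 2):
  polled: 2530 × 1/2 = 1265
  horned: 2530 × 1/2 = 1265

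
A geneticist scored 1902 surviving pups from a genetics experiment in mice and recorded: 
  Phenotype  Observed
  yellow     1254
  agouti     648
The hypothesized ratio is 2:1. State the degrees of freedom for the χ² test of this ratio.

1

A goodness-of-fit test with 2 phenotype classes has df = 2 − 1 = 1.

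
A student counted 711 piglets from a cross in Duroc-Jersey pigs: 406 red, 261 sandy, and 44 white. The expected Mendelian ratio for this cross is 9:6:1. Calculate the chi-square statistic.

Total ratio parts = 16. Expected numbers out of 711:
  red: 711 × 9/16 = 399.9375
  sandy: 711 × 6/16 = 266.625
  white: 711 × 1/16 = 44.4375
χ² = Σ (O − E)² / E
  red: (406 − 399.9375)² / 399.9375 = 0.0919
  sandy: (261 − 266.625)² / 266.625 = 0.1187
  white: (44 − 44.4375)² / 44.4375 = 0.0043
χ² = 0.0919 + 0.1187 + 0.0043 = 0.2149 ≈ 0.215

0.215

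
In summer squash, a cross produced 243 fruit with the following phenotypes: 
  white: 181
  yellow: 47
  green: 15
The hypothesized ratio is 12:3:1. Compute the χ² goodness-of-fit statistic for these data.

The 12:3:1 ratio has 16 parts, so with N = 243 the expected counts are:
  white: 243 × 12/16 = 182.25
  yellow: 243 × 3/16 = 45.5625
  green: 243 × 1/16 = 15.1875
χ² = Σ (O − E)² / E
  white: (181 − 182.25)² / 182.25 = 0.0086
  yellow: (47 − 45.5625)² / 45.5625 = 0.0454
  green: (15 − 15.1875)² / 15.1875 = 0.0023
χ² = 0.0086 + 0.0454 + 0.0023 = 0.0563 ≈ 0.056

0.056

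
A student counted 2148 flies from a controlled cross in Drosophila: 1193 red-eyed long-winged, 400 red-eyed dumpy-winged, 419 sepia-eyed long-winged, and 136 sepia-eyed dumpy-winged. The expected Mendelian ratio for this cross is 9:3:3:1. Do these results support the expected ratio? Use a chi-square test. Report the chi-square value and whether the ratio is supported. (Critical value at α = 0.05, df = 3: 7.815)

Expected counts for N = 2148 under a 9:3:3:1 ratio (total parts = 16):
  red-eyed long-winged: 2148 × 9/16 = 1208.25
  red-eyed dumpy-winged: 2148 × 3/16 = 402.75
  sepia-eyed long-winged: 2148 × 3/16 = 402.75
  sepia-eyed dumpy-winged: 2148 × 1/16 = 134.25
χ² = Σ (O − E)² / E
  red-eyed long-winged: (1193 − 1208.25)² / 1208.25 = 0.1925
  red-eyed dumpy-winged: (400 − 402.75)² / 402.75 = 0.0188
  sepia-eyed long-winged: (419 − 402.75)² / 402.75 = 0.6556
  sepia-eyed dumpy-winged: (136 − 134.25)² / 134.25 = 0.0228
χ² = 0.1925 + 0.0188 + 0.6556 + 0.0228 = 0.8897 ≈ 0.890
Degrees of freedom = 4 − 1 = 3; critical value at α = 0.05 is 7.815.
Since 0.890 < 7.815, we fail to reject the null hypothesis — the data are consistent with the 9:3:3:1 ratio.

0.890; consistent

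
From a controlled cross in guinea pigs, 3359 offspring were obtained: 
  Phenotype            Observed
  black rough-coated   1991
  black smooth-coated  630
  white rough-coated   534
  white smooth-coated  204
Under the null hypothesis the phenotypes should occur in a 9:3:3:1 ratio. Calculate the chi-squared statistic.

20.203

Under the 9:3:3:1 hypothesis (Σ ratio = 16, N = 3359):
  black rough-coated: 3359 × 9/16 = 1889.4375
  black smooth-coated: 3359 × 3/16 = 629.8125
  white rough-coated: 3359 × 3/16 = 629.8125
  white smooth-coated: 3359 × 1/16 = 209.9375
χ² = Σ (O − E)² / E
  black rough-coated: (1991 − 1889.4375)² / 1889.4375 = 5.4593
  black smooth-coated: (630 − 629.8125)² / 629.8125 = 0.0001
  white rough-coated: (534 − 629.8125)² / 629.8125 = 14.5758
  white smooth-coated: (204 − 209.9375)² / 209.9375 = 0.1679
χ² = 5.4593 + 0.0001 + 14.5758 + 0.1679 = 20.2031 ≈ 20.203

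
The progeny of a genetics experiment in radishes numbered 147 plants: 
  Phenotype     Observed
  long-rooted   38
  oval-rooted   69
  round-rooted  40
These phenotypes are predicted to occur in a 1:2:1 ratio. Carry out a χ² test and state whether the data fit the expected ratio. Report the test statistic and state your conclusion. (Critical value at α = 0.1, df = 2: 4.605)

0.605; consistent

Expected counts for N = 147 under a 1:2:1 ratio (total parts = 4):
  long-rooted: 147 × 1/4 = 36.75
  oval-rooted: 147 × 2/4 = 73.5
  round-rooted: 147 × 1/4 = 36.75
χ² = Σ (O − E)² / E
  long-rooted: (38 − 36.75)² / 36.75 = 0.0425
  oval-rooted: (69 − 73.5)² / 73.5 = 0.2755
  round-rooted: (40 − 36.75)² / 36.75 = 0.2874
χ² = 0.0425 + 0.2755 + 0.2874 = 0.6054 ≈ 0.605
Degrees of freedom = 3 − 1 = 2; critical value at α = 0.1 is 4.605.
Since 0.605 < 4.605, we fail to reject the null hypothesis — the data are consistent with the 1:2:1 ratio.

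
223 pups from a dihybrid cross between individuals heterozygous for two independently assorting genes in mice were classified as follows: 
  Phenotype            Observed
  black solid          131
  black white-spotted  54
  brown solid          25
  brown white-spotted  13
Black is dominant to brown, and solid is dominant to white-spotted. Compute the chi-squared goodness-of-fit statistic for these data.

10.622

A dihybrid F₂ with independent assortment and complete dominance at both loci gives a 9:3:3:1 phenotypic ratio.
Under the 9:3:3:1 hypothesis (Σ ratio = 16, N = 223):
  black solid: 223 × 9/16 = 125.4375
  black white-spotted: 223 × 3/16 = 41.8125
  brown solid: 223 × 3/16 = 41.8125
  brown white-spotted: 223 × 1/16 = 13.9375
χ² = Σ (O − E)² / E
  black solid: (131 − 125.4375)² / 125.4375 = 0.2467
  black white-spotted: (54 − 41.8125)² / 41.8125 = 3.5524
  brown solid: (25 − 41.8125)² / 41.8125 = 6.7602
  brown white-spotted: (13 − 13.9375)² / 13.9375 = 0.0631
χ² = 0.2467 + 3.5524 + 6.7602 + 0.0631 = 10.6224 ≈ 10.622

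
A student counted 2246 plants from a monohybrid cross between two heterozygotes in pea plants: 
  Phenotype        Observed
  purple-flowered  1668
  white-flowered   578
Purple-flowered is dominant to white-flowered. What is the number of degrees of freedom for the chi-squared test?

For a monohybrid cross between heterozygotes with complete dominance, the expected phenotypic ratio is 3:1.
A goodness-of-fit test with 2 phenotype classes has df = 2 − 1 = 1.

1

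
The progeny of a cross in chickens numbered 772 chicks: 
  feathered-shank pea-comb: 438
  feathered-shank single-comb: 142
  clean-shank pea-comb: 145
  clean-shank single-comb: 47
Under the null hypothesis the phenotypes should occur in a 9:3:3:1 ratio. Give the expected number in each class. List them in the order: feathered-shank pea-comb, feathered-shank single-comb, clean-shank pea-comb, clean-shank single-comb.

434.25, 144.75, 144.75, 48.25

Under the 9:3:3:1 hypothesis (Σ ratio = 16, N = 772):
  feathered-shank pea-comb: 772 × 9/16 = 434.25
  feathered-shank single-comb: 772 × 3/16 = 144.75
  clean-shank pea-comb: 772 × 3/16 = 144.75
  clean-shank single-comb: 772 × 1/16 = 48.25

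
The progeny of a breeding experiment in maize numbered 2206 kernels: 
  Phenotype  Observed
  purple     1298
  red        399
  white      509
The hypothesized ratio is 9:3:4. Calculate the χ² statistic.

6.422

Under the 9:3:4 hypothesis (Σ ratio = 16, N = 2206):
  purple: 2206 × 9/16 = 1240.875
  red: 2206 × 3/16 = 413.625
  white: 2206 × 4/16 = 551.5
χ² = Σ (O − E)² / E
  purple: (1298 − 1240.875)² / 1240.875 = 2.6298
  red: (399 − 413.625)² / 413.625 = 0.5171
  white: (509 − 551.5)² / 551.5 = 3.2752
χ² = 2.6298 + 0.5171 + 3.2752 = 6.4221 ≈ 6.422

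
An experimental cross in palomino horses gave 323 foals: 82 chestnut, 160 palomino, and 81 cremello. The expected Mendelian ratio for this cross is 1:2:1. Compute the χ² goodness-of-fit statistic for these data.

Expected counts for N = 323 under a 1:2:1 ratio (total parts = 4):
  chestnut: 323 × 1/4 = 80.75
  palomino: 323 × 2/4 = 161.5
  cremello: 323 × 1/4 = 80.75
χ² = Σ (O − E)² / E
  chestnut: (82 − 80.75)² / 80.75 = 0.0193
  palomino: (160 − 161.5)² / 161.5 = 0.0139
  cremello: (81 − 80.75)² / 80.75 = 0.0008
χ² = 0.0193 + 0.0139 + 0.0008 = 0.034

0.034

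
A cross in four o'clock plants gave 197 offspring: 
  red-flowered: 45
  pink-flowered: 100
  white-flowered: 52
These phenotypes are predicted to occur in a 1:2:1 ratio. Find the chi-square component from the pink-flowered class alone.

0.023

The 1:2:1 ratio has 4 parts, so with N = 197 the expected counts are:
  red-flowered: 197 × 1/4 = 49.25
  pink-flowered: 197 × 2/4 = 98.5
  white-flowered: 197 × 1/4 = 49.25
Contribution of pink-flowered: (100 − 98.5)² / 98.5 = 0.0228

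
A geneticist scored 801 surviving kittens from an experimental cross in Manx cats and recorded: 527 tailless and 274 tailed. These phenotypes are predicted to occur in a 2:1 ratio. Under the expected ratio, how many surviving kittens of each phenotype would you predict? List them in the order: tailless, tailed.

534, 267

The 2:1 ratio has 3 parts, so with N = 801 the expected counts are:
  tailless: 801 × 2/3 = 534
  tailed: 801 × 1/3 = 267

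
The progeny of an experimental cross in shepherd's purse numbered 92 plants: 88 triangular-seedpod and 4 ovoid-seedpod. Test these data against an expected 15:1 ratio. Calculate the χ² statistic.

Total ratio parts = 16. Expected numbers out of 92:
  triangular-seedpod: 92 × 15/16 = 86.25
  ovoid-seedpod: 92 × 1/16 = 5.75
χ² = Σ (O − E)² / E
  triangular-seedpod: (88 − 86.25)² / 86.25 = 0.0355
  ovoid-seedpod: (4 − 5.75)² / 5.75 = 0.5326
χ² = 0.0355 + 0.5326 = 0.5681 ≈ 0.568

0.568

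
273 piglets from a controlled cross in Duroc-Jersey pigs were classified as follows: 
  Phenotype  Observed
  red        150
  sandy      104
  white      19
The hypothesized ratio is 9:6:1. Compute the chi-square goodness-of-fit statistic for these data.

Expected counts for N = 273 under a 9:6:1 ratio (total parts = 16):
  red: 273 × 9/16 = 153.5625
  sandy: 273 × 6/16 = 102.375
  white: 273 × 1/16 = 17.0625
χ² = Σ (O − E)² / E
  red: (150 − 153.5625)² / 153.5625 = 0.0826
  sandy: (104 − 102.375)² / 102.375 = 0.0258
  white: (19 − 17.0625)² / 17.0625 = 0.2200
χ² = 0.0826 + 0.0258 + 0.2200 = 0.3284 ≈ 0.328

0.328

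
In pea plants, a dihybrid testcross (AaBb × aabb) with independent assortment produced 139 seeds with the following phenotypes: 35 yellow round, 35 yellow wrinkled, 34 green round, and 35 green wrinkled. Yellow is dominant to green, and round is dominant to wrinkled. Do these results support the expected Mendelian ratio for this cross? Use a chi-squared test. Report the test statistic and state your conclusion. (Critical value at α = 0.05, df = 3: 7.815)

0.022; consistent

A dihybrid testcross with independent assortment gives a 1:1:1:1 ratio.
Total ratio parts = 4. Expected numbers out of 139:
  yellow round: 139 × 1/4 = 34.75
  yellow wrinkled: 139 × 1/4 = 34.75
  green round: 139 × 1/4 = 34.75
  green wrinkled: 139 × 1/4 = 34.75
χ² = Σ (O − E)² / E
  yellow round: (35 − 34.75)² / 34.75 = 0.0018
  yellow wrinkled: (35 − 34.75)² / 34.75 = 0.0018
  green round: (34 − 34.75)² / 34.75 = 0.0162
  green wrinkled: (35 − 34.75)² / 34.75 = 0.0018
χ² = 0.0018 + 0.0018 + 0.0162 + 0.0018 = 0.0216 ≈ 0.022
Degrees of freedom = 4 − 1 = 3; critical value at α = 0.05 is 7.815.
Since 0.022 < 7.815, we fail to reject the null hypothesis — the data are consistent with the 1:1:1:1 ratio.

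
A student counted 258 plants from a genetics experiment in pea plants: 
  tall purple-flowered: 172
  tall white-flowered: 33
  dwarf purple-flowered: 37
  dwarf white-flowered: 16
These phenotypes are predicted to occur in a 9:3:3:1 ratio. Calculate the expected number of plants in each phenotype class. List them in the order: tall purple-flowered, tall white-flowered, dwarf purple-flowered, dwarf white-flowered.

The 9:3:3:1 ratio has 16 parts, so with N = 258 the expected counts are:
  tall purple-flowered: 258 × 9/16 = 145.125
  tall white-flowered: 258 × 3/16 = 48.375
  dwarf purple-flowered: 258 × 3/16 = 48.375
  dwarf white-flowered: 258 × 1/16 = 16.125

145.125, 48.375, 48.375, 16.125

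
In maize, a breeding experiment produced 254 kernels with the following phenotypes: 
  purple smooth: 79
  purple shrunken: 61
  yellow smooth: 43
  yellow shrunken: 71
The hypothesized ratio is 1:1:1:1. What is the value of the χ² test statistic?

Under the 1:1:1:1 hypothesis (Σ ratio = 4, N = 254):
  purple smooth: 254 × 1/4 = 63.5
  purple shrunken: 254 × 1/4 = 63.5
  yellow smooth: 254 × 1/4 = 63.5
  yellow shrunken: 254 × 1/4 = 63.5
χ² = Σ (O − E)² / E
  purple smooth: (79 − 63.5)² / 63.5 = 3.7835
  purple shrunken: (61 − 63.5)² / 63.5 = 0.0984
  yellow smooth: (43 − 63.5)² / 63.5 = 6.6181
  yellow shrunken: (71 − 63.5)² / 63.5 = 0.8858
χ² = 3.7835 + 0.0984 + 6.6181 + 0.8858 = 11.3858 ≈ 11.386

11.386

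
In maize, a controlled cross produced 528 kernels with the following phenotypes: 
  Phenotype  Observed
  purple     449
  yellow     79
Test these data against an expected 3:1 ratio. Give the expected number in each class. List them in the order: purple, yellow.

The 3:1 ratio has 4 parts, so with N = 528 the expected counts are:
  purple: 528 × 3/4 = 396
  yellow: 528 × 1/4 = 132

396, 132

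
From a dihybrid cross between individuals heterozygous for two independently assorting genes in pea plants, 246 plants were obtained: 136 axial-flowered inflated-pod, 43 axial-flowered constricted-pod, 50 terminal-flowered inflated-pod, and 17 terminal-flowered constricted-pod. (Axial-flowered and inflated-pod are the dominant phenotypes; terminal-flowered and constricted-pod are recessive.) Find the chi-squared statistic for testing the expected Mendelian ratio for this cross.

A dihybrid F₂ with independent assortment and complete dominance at both loci gives a 9:3:3:1 phenotypic ratio.
Expected counts for N = 246 under a 9:3:3:1 ratio (total parts = 16):
  axial-flowered inflated-pod: 246 × 9/16 = 138.375
  axial-flowered constricted-pod: 246 × 3/16 = 46.125
  terminal-flowered inflated-pod: 246 × 3/16 = 46.125
  terminal-flowered constricted-pod: 246 × 1/16 = 15.375
χ² = Σ (O − E)² / E
  axial-flowered inflated-pod: (136 − 138.375)² / 138.375 = 0.0408
  axial-flowered constricted-pod: (43 − 46.125)² / 46.125 = 0.2117
  terminal-flowered inflated-pod: (50 − 46.125)² / 46.125 = 0.3255
  terminal-flowered constricted-pod: (17 − 15.375)² / 15.375 = 0.1717
χ² = 0.0408 + 0.2117 + 0.3255 + 0.1717 = 0.7497 ≈ 0.750

0.750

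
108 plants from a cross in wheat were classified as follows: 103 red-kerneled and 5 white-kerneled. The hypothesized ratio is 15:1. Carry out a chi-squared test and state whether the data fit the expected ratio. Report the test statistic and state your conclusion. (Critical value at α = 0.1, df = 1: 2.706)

Expected counts for N = 108 under a 15:1 ratio (total parts = 16):
  red-kerneled: 108 × 15/16 = 101.25
  white-kerneled: 108 × 1/16 = 6.75
χ² = Σ (O − E)² / E
  red-kerneled: (103 − 101.25)² / 101.25 = 0.0302
  white-kerneled: (5 − 6.75)² / 6.75 = 0.4537
χ² = 0.0302 + 0.4537 = 0.4839 ≈ 0.484
Degrees of freedom = 2 − 1 = 1; critical value at α = 0.1 is 2.706.
Since 0.484 < 2.706, we fail to reject the null hypothesis — the data are consistent with the 15:1 ratio.

0.484; consistent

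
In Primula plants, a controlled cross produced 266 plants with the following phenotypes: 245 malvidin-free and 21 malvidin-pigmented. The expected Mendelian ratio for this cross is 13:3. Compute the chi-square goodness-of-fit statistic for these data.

Under the 13:3 hypothesis (Σ ratio = 16, N = 266):
  malvidin-free: 266 × 13/16 = 216.125
  malvidin-pigmented: 266 × 3/16 = 49.875
χ² = Σ (O − E)² / E
  malvidin-free: (245 − 216.125)² / 216.125 = 3.8578
  malvidin-pigmented: (21 − 49.875)² / 49.875 = 16.7171
χ² = 3.8578 + 16.7171 = 20.5749 ≈ 20.575

20.575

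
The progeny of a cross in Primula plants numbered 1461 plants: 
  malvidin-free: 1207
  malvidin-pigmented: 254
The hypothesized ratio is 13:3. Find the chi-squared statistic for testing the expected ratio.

1.786

Total ratio parts = 16. Expected numbers out of 1461:
  malvidin-free: 1461 × 13/16 = 1187.0625
  malvidin-pigmented: 1461 × 3/16 = 273.9375
χ² = Σ (O − E)² / E
  malvidin-free: (1207 − 1187.0625)² / 1187.0625 = 0.3349
  malvidin-pigmented: (254 − 273.9375)² / 273.9375 = 1.4511
χ² = 0.3349 + 1.4511 = 1.786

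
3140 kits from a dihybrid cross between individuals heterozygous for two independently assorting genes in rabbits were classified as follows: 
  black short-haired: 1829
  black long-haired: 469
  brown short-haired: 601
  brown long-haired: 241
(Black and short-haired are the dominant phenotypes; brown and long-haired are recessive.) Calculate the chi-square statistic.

A dihybrid F₂ with independent assortment and complete dominance at both loci gives a 9:3:3:1 phenotypic ratio.
The 9:3:3:1 ratio has 16 parts, so with N = 3140 the expected counts are:
  black short-haired: 3140 × 9/16 = 1766.25
  black long-haired: 3140 × 3/16 = 588.75
  brown short-haired: 3140 × 3/16 = 588.75
  brown long-haired: 3140 × 1/16 = 196.25
χ² = Σ (O − E)² / E
  black short-haired: (1829 − 1766.25)² / 1766.25 = 2.2293
  black long-haired: (469 − 588.75)² / 588.75 = 24.3568
  brown short-haired: (601 − 588.75)² / 588.75 = 0.2549
  brown long-haired: (241 − 196.25)² / 196.25 = 10.2041
χ² = 2.2293 + 24.3568 + 0.2549 + 10.2041 = 37.0451 ≈ 37.045

37.045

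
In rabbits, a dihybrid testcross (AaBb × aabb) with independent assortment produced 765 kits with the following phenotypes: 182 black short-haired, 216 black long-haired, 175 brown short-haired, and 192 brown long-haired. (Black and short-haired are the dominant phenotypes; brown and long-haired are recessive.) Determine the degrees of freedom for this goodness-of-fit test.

3

A dihybrid testcross with independent assortment gives a 1:1:1:1 ratio.
A goodness-of-fit test with 4 phenotype classes has df = 4 − 1 = 3.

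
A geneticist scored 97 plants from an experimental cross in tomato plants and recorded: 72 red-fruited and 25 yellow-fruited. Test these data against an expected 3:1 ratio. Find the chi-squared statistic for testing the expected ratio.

0.031

Expected counts for N = 97 under a 3:1 ratio (total parts = 4):
  red-fruited: 97 × 3/4 = 72.75
  yellow-fruited: 97 × 1/4 = 24.25
χ² = Σ (O − E)² / E
  red-fruited: (72 − 72.75)² / 72.75 = 0.0077
  yellow-fruited: (25 − 24.25)² / 24.25 = 0.0232
χ² = 0.0077 + 0.0232 = 0.0309 ≈ 0.031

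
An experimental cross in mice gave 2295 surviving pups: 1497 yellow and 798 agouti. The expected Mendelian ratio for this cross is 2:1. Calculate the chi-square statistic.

2.135

The 2:1 ratio has 3 parts, so with N = 2295 the expected counts are:
  yellow: 2295 × 2/3 = 1530
  agouti: 2295 × 1/3 = 765
χ² = Σ (O − E)² / E
  yellow: (1497 − 1530)² / 1530 = 0.7118
  agouti: (798 − 765)² / 765 = 1.4235
χ² = 0.7118 + 1.4235 = 2.1353 ≈ 2.135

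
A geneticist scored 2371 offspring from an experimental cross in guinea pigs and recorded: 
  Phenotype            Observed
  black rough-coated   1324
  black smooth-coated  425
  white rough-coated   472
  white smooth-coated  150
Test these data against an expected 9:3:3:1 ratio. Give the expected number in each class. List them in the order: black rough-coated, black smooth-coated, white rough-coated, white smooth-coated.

1333.6875, 444.5625, 444.5625, 148.1875

Expected counts for N = 2371 under a 9:3:3:1 ratio (total parts = 16):
  black rough-coated: 2371 × 9/16 = 1333.6875
  black smooth-coated: 2371 × 3/16 = 444.5625
  white rough-coated: 2371 × 3/16 = 444.5625
  white smooth-coated: 2371 × 1/16 = 148.1875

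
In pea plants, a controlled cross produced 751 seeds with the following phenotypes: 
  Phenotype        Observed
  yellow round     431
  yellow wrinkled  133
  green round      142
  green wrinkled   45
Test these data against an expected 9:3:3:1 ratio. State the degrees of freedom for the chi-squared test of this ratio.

3

A goodness-of-fit test with 4 phenotype classes has df = 4 − 1 = 3.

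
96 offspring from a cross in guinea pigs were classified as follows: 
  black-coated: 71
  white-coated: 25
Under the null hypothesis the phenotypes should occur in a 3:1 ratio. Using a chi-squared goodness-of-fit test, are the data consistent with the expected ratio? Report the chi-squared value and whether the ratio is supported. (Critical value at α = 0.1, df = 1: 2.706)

0.056; consistent

Expected counts for N = 96 under a 3:1 ratio (total parts = 4):
  black-coated: 96 × 3/4 = 72
  white-coated: 96 × 1/4 = 24
χ² = Σ (O − E)² / E
  black-coated: (71 − 72)² / 72 = 0.0139
  white-coated: (25 − 24)² / 24 = 0.0417
χ² = 0.0139 + 0.0417 = 0.0556 ≈ 0.056
Degrees of freedom = 2 − 1 = 1; critical value at α = 0.1 is 2.706.
Since 0.056 < 2.706, we fail to reject the null hypothesis — the data are consistent with the 3:1 ratio.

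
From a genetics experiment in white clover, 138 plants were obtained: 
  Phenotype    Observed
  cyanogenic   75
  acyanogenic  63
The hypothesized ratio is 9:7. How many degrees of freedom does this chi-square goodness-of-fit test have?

A goodness-of-fit test with 2 phenotype classes has df = 2 − 1 = 1.

1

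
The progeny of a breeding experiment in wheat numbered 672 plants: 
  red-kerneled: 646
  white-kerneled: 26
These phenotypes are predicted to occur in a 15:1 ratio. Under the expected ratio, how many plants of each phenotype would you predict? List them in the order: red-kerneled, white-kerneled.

630, 42

Expected counts for N = 672 under a 15:1 ratio (total parts = 16):
  red-kerneled: 672 × 15/16 = 630
  white-kerneled: 672 × 1/16 = 42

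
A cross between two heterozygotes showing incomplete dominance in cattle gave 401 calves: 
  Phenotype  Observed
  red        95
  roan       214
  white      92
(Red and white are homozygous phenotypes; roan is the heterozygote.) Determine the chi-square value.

1.863

With incomplete dominance, a heterozygote × heterozygote cross gives a 1:2:1 phenotypic ratio.
Expected counts for N = 401 under a 1:2:1 ratio (total parts = 4):
  red: 401 × 1/4 = 100.25
  roan: 401 × 2/4 = 200.5
  white: 401 × 1/4 = 100.25
χ² = Σ (O − E)² / E
  red: (95 − 100.25)² / 100.25 = 0.2749
  roan: (214 − 200.5)² / 200.5 = 0.9090
  white: (92 − 100.25)² / 100.25 = 0.6789
χ² = 0.2749 + 0.9090 + 0.6789 = 1.8628 ≈ 1.863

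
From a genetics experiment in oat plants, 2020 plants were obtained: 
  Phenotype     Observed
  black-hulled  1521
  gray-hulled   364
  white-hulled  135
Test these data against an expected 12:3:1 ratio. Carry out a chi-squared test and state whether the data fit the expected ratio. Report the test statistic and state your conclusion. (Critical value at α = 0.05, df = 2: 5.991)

1.205; consistent

Expected counts for N = 2020 under a 12:3:1 ratio (total parts = 16):
  black-hulled: 2020 × 12/16 = 1515
  gray-hulled: 2020 × 3/16 = 378.75
  white-hulled: 2020 × 1/16 = 126.25
χ² = Σ (O − E)² / E
  black-hulled: (1521 − 1515)² / 1515 = 0.0238
  gray-hulled: (364 − 378.75)² / 378.75 = 0.5744
  white-hulled: (135 − 126.25)² / 126.25 = 0.6064
χ² = 0.0238 + 0.5744 + 0.6064 = 1.2046 ≈ 1.205
Degrees of freedom = 3 − 1 = 2; critical value at α = 0.05 is 5.991.
Since 1.205 < 5.991, we fail to reject the null hypothesis — the data are consistent with the 12:3:1 ratio.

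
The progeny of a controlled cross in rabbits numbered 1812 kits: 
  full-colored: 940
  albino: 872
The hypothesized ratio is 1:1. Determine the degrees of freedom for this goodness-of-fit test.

1

A goodness-of-fit test with 2 phenotype classes has df = 2 − 1 = 1.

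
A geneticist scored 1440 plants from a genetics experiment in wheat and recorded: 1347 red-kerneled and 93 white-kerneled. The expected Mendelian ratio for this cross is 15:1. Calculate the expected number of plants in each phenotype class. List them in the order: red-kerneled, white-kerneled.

Expected counts for N = 1440 under a 15:1 ratio (total parts = 16):
  red-kerneled: 1440 × 15/16 = 1350
  white-kerneled: 1440 × 1/16 = 90

1350, 90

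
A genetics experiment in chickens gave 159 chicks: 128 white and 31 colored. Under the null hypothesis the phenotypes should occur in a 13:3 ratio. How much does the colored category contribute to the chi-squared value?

0.047

The 13:3 ratio has 16 parts, so with N = 159 the expected counts are:
  white: 159 × 13/16 = 129.1875
  colored: 159 × 3/16 = 29.8125
Contribution of colored: (31 − 29.8125)² / 29.8125 = 0.0473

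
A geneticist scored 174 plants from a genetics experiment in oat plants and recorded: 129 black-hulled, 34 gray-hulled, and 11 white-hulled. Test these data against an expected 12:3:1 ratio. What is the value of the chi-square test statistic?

Expected counts for N = 174 under a 12:3:1 ratio (total parts = 16):
  black-hulled: 174 × 12/16 = 130.5
  gray-hulled: 174 × 3/16 = 32.625
  white-hulled: 174 × 1/16 = 10.875
χ² = Σ (O − E)² / E
  black-hulled: (129 − 130.5)² / 130.5 = 0.0172
  gray-hulled: (34 − 32.625)² / 32.625 = 0.0580
  white-hulled: (11 − 10.875)² / 10.875 = 0.0014
χ² = 0.0172 + 0.0580 + 0.0014 = 0.0766 ≈ 0.077

0.077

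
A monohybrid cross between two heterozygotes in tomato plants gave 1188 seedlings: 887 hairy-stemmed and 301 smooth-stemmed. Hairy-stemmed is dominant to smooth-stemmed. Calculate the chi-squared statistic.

0.072

For a monohybrid cross between heterozygotes with complete dominance, the expected phenotypic ratio is 3:1.
Under the 3:1 hypothesis (Σ ratio = 4, N = 1188):
  hairy-stemmed: 1188 × 3/4 = 891
  smooth-stemmed: 1188 × 1/4 = 297
χ² = Σ (O − E)² / E
  hairy-stemmed: (887 − 891)² / 891 = 0.0180
  smooth-stemmed: (301 − 297)² / 297 = 0.0539
χ² = 0.0180 + 0.0539 = 0.0719 ≈ 0.072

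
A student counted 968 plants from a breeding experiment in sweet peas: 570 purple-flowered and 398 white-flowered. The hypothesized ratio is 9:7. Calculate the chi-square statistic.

Total ratio parts = 16. Expected numbers out of 968:
  purple-flowered: 968 × 9/16 = 544.5
  white-flowered: 968 × 7/16 = 423.5
χ² = Σ (O − E)² / E
  purple-flowered: (570 − 544.5)² / 544.5 = 1.1942
  white-flowered: (398 − 423.5)² / 423.5 = 1.5354
χ² = 1.1942 + 1.5354 = 2.7296 ≈ 2.730

2.730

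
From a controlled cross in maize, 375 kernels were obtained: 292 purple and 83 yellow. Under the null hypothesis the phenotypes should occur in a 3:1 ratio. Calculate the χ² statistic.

Total ratio parts = 4. Expected numbers out of 375:
  purple: 375 × 3/4 = 281.25
  yellow: 375 × 1/4 = 93.75
χ² = Σ (O − E)² / E
  purple: (292 − 281.25)² / 281.25 = 0.4109
  yellow: (83 − 93.75)² / 93.75 = 1.2327
χ² = 0.4109 + 1.2327 = 1.6436 ≈ 1.644

1.644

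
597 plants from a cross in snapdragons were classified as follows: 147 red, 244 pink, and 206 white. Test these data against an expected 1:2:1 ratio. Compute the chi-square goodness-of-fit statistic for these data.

31.563

Total ratio parts = 4. Expected numbers out of 597:
  red: 597 × 1/4 = 149.25
  pink: 597 × 2/4 = 298.5
  white: 597 × 1/4 = 149.25
χ² = Σ (O − E)² / E
  red: (147 − 149.25)² / 149.25 = 0.0339
  pink: (244 − 298.5)² / 298.5 = 9.9506
  white: (206 − 149.25)² / 149.25 = 21.5783
χ² = 0.0339 + 9.9506 + 21.5783 = 31.5628 ≈ 31.563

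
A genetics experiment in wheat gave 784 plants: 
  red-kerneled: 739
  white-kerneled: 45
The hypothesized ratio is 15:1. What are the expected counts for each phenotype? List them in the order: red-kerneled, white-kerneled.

The 15:1 ratio has 16 parts, so with N = 784 the expected counts are:
  red-kerneled: 784 × 15/16 = 735
  white-kerneled: 784 × 1/16 = 49

735, 49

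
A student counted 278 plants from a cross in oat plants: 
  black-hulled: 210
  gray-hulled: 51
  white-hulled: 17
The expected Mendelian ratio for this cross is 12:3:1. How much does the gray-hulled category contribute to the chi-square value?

0.024

Expected counts for N = 278 under a 12:3:1 ratio (total parts = 16):
  black-hulled: 278 × 12/16 = 208.5
  gray-hulled: 278 × 3/16 = 52.125
  white-hulled: 278 × 1/16 = 17.375
Contribution of gray-hulled: (51 − 52.125)² / 52.125 = 0.0243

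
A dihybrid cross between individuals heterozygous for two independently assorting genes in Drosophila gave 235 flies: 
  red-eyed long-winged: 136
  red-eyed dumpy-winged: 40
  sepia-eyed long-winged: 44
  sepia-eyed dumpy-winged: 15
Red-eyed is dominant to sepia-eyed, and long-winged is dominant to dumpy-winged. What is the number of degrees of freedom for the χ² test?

3

A dihybrid F₂ with independent assortment and complete dominance at both loci gives a 9:3:3:1 phenotypic ratio.
A goodness-of-fit test with 4 phenotype classes has df = 4 − 1 = 3.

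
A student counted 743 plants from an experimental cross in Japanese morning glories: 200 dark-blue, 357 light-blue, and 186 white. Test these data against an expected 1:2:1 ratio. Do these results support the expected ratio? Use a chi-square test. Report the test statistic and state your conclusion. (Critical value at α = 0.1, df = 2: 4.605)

1.659; consistent

Under the 1:2:1 hypothesis (Σ ratio = 4, N = 743):
  dark-blue: 743 × 1/4 = 185.75
  light-blue: 743 × 2/4 = 371.5
  white: 743 × 1/4 = 185.75
χ² = Σ (O − E)² / E
  dark-blue: (200 − 185.75)² / 185.75 = 1.0932
  light-blue: (357 − 371.5)² / 371.5 = 0.5659
  white: (186 − 185.75)² / 185.75 = 0.0003
χ² = 1.0932 + 0.5659 + 0.0003 = 1.6594 ≈ 1.659
Degrees of freedom = 3 − 1 = 2; critical value at α = 0.1 is 4.605.
Since 1.659 < 4.605, we fail to reject the null hypothesis — the data are consistent with the 1:2:1 ratio.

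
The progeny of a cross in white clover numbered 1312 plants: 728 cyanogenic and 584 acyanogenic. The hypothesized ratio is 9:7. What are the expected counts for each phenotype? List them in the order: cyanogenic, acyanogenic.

Under the 9:7 hypothesis (Σ ratio = 16, N = 1312):
  cyanogenic: 1312 × 9/16 = 738
  acyanogenic: 1312 × 7/16 = 574

738, 574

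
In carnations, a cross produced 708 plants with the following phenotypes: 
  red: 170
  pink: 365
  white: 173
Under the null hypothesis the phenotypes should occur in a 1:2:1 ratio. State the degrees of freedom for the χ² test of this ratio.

2

A goodness-of-fit test with 3 phenotype classes has df = 3 − 1 = 2.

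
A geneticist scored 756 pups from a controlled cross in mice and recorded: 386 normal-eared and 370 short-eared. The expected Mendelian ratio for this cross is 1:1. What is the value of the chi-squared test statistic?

0.339

The 1:1 ratio has 2 parts, so with N = 756 the expected counts are:
  normal-eared: 756 × 1/2 = 378
  short-eared: 756 × 1/2 = 378
χ² = Σ (O − E)² / E
  normal-eared: (386 − 378)² / 378 = 0.1693
  short-eared: (370 − 378)² / 378 = 0.1693
χ² = 0.1693 + 0.1693 = 0.3386 ≈ 0.339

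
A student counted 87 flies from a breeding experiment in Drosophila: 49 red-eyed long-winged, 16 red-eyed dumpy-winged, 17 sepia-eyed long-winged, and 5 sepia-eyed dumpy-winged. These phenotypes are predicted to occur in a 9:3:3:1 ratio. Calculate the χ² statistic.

Total ratio parts = 16. Expected numbers out of 87:
  red-eyed long-winged: 87 × 9/16 = 48.9375
  red-eyed dumpy-winged: 87 × 3/16 = 16.3125
  sepia-eyed long-winged: 87 × 3/16 = 16.3125
  sepia-eyed dumpy-winged: 87 × 1/16 = 5.4375
χ² = Σ (O − E)² / E
  red-eyed long-winged: (49 − 48.9375)² / 48.9375 = 0.0001
  red-eyed dumpy-winged: (16 − 16.3125)² / 16.3125 = 0.0060
  sepia-eyed long-winged: (17 − 16.3125)² / 16.3125 = 0.0290
  sepia-eyed dumpy-winged: (5 − 5.4375)² / 5.4375 = 0.0352
χ² = 0.0001 + 0.0060 + 0.0290 + 0.0352 = 0.0703 ≈ 0.070

0.070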